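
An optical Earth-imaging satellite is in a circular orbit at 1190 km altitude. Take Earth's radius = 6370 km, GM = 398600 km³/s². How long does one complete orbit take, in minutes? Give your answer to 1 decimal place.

109.0 min

Semi-major axis a = 6370 + 1190 = 7560 km. Period T = 2π√(a³/μ) = 2π√(7560³/398600) = 6541.7 s = 109.03 min.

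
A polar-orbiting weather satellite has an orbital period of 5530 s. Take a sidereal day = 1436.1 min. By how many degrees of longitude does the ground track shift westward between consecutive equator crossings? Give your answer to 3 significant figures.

During one orbit Earth rotates (5530.0 / 86166) × 360° = 23.10°.

23.1°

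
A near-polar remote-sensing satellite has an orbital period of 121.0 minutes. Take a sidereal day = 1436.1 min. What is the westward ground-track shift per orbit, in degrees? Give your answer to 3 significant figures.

T = 121.0 min = 7260.0 s.
During one orbit Earth rotates (7260.0 / 86166) × 360° = 30.33°.

30.3°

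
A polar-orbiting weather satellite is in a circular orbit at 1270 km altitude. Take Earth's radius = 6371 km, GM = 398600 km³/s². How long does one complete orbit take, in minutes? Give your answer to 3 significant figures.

111 min

Semi-major axis a = 6371 + 1270 = 7641 km. Period T = 2π√(a³/μ) = 2π√(7641³/398600) = 6647.2 s = 110.79 min.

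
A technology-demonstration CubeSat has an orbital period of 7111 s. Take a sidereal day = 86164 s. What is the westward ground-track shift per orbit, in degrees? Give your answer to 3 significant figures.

During one orbit Earth rotates (7111.0 / 86164) × 360° = 29.71°.

29.7°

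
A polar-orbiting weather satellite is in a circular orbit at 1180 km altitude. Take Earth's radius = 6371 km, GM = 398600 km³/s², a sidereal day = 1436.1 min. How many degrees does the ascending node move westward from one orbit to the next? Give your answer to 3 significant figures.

27.3°

Semi-major axis a = 6371 + 1180 = 7551 km. Period T = 2π√(a³/μ) = 2π√(7551³/398600) = 6530.1 s = 108.83 min.
During one orbit Earth rotates (6530.1 / 86166) × 360° = 27.28°.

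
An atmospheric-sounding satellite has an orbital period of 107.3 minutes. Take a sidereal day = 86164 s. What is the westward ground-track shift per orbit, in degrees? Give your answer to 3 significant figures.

26.9°

T = 107.3 min = 6438.0 s.
During one orbit Earth rotates (6438.0 / 86164) × 360° = 26.90°.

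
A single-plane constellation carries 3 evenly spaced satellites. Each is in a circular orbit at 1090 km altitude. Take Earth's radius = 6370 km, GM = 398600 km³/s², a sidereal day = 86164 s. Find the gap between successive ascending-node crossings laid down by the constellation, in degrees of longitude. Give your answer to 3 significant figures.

8.93°

Semi-major axis a = 6370 + 1090 = 7460 km. Period T = 2π√(a³/μ) = 2π√(7460³/398600) = 6412.4 s = 106.87 min.
Single-satellite node shift = (6412.4/86164) × 360° = 26.79°.
With 3 satellites evenly phased, successive equator crossings are 26.79/3 = 8.930° apart.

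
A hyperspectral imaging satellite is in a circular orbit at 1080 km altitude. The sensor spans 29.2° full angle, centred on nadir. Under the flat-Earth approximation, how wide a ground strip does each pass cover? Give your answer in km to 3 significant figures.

563 km

Half-angle = 29.2°/2 = 14.6°.
Swath width ≈ 2h·tan(θ/2) = 2 × 1080 × tan(14.6°) = 562.6 km.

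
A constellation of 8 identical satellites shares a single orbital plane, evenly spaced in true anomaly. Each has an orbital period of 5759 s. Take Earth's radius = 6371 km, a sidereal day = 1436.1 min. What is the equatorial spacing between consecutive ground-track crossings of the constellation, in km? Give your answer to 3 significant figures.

Single-satellite node shift = (5759.0/86166) × 360° = 24.06°.
With 8 satellites evenly phased, successive equator crossings are 24.06/8 = 3.008° apart.
That is 3.008 × 111.2 = 334 km at the equator.

334 km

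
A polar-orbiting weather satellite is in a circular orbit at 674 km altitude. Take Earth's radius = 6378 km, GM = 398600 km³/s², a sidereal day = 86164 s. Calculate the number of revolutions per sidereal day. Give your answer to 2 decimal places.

14.62

Semi-major axis a = 6378 + 674 = 7052 km. Period T = 2π√(a³/μ) = 2π√(7052³/398600) = 5893.6 s = 98.23 min.
Orbits per sidereal day = 86164 / 5893.6 = 14.620.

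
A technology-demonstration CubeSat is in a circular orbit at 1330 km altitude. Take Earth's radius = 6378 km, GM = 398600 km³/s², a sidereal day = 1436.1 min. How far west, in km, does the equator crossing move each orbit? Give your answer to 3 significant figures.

3130 km

Semi-major axis a = 6378 + 1330 = 7708 km. Period T = 2π√(a³/μ) = 2π√(7708³/398600) = 6734.8 s = 112.25 min.
During one orbit Earth rotates (6734.8 / 86166) × 360° = 28.14°.
At the equator that is 28.14° × (2π·6378/360) km/° = 28.14 × 111.3 = 3132 km.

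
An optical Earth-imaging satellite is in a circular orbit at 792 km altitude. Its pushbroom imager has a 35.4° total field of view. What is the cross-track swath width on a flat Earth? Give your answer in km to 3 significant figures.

506 km

Half-angle = 35.4°/2 = 17.7°.
Swath width ≈ 2h·tan(θ/2) = 2 × 792 × tan(17.7°) = 505.5 km.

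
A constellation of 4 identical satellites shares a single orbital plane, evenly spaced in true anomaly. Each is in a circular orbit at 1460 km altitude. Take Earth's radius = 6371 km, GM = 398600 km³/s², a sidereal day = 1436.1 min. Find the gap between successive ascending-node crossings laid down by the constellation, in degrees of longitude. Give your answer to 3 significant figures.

Semi-major axis a = 6371 + 1460 = 7831 km. Period T = 2π√(a³/μ) = 2π√(7831³/398600) = 6896.6 s = 114.94 min.
Single-satellite node shift = (6896.6/86166) × 360° = 28.81°.
With 4 satellites evenly phased, successive equator crossings are 28.81/4 = 7.204° apart.

7.20°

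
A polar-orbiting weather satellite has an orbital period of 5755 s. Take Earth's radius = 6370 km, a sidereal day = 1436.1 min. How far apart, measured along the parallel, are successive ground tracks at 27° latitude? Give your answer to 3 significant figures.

Node shift per orbit = (5755.0/86166) × 360° = 24.04°.
Equatorial spacing = 24.04 × 111.2 km/° = 2673 km.
At 27° latitude, spacing = 2673 × cos(27°) = 2382 km.

2380 km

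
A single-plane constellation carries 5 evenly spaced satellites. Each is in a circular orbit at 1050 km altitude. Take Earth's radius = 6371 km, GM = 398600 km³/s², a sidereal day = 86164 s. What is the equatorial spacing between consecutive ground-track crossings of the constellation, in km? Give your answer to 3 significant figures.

591 km

Semi-major axis a = 6371 + 1050 = 7421 km. Period T = 2π√(a³/μ) = 2π√(7421³/398600) = 6362.2 s = 106.04 min.
Single-satellite node shift = (6362.2/86164) × 360° = 26.58°.
With 5 satellites evenly phased, successive equator crossings are 26.58/5 = 5.316° apart.
That is 5.316 × 111.2 = 591 km at the equator.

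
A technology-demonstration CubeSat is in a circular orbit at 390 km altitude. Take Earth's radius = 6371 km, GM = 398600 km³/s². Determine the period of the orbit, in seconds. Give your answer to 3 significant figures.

5530 seconds

Semi-major axis a = 6371 + 390 = 6761 km. Period T = 2π√(a³/μ) = 2π√(6761³/398600) = 5532.6 s = 92.21 min.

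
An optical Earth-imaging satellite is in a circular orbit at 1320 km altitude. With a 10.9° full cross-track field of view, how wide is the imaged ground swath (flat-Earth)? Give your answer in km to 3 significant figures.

Half-angle = 10.9°/2 = 5.45°.
Swath width ≈ 2h·tan(θ/2) = 2 × 1320 × tan(5.45°) = 251.9 km.

252 km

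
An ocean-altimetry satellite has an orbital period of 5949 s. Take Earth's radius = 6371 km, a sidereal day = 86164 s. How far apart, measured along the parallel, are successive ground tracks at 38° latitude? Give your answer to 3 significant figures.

2180 km

Node shift per orbit = (5949.0/86164) × 360° = 24.86°.
Equatorial spacing = 24.86 × 111.2 km/° = 2764 km.
At 38° latitude, spacing = 2764 × cos(38°) = 2178 km.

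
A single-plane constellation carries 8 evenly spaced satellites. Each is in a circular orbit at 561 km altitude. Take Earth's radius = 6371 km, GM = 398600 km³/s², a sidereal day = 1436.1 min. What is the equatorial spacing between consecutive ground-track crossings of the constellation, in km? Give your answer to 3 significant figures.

334 km

Semi-major axis a = 6371 + 561 = 6932 km. Period T = 2π√(a³/μ) = 2π√(6932³/398600) = 5743.8 s = 95.73 min.
Single-satellite node shift = (5743.8/86166) × 360° = 24.00°.
With 8 satellites evenly phased, successive equator crossings are 24.00/8 = 3.000° apart.
That is 3.000 × 111.2 = 334 km at the equator.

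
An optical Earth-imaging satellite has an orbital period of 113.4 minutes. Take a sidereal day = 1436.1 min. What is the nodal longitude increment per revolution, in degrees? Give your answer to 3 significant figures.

28.4°

T = 113.4 min = 6804.0 s.
During one orbit Earth rotates (6804.0 / 86166) × 360° = 28.43°.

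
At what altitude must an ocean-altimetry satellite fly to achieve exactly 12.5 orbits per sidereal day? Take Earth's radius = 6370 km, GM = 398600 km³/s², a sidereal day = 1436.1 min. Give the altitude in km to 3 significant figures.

Required period T = 86166 / 12.5 = 6893.3 s.
From T = 2π√(a³/μ): a = (μ T²/4π²)^(1/3) = (398600 × 6893.3² / 4π²)^(1/3) = 7828 km.
Altitude h = a − R = 7828 − 6370 = 1458 km.

1460 km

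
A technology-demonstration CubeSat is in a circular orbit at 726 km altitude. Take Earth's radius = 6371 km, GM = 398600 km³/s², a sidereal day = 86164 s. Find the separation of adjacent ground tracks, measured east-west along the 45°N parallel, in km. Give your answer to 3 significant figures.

Semi-major axis a = 6371 + 726 = 7097 km. Period T = 2π√(a³/μ) = 2π√(7097³/398600) = 5950.1 s = 99.17 min.
Node shift per orbit = (5950.1/86164) × 360° = 24.86°.
Equatorial spacing = 24.86 × 111.2 km/° = 2764 km.
At 45° latitude, spacing = 2764 × cos(45°) = 1955 km.

1950 km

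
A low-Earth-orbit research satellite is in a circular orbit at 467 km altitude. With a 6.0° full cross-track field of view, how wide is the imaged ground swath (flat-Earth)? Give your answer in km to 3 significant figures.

48.9 km

Half-angle = 6.0°/2 = 3°.
Swath width ≈ 2h·tan(θ/2) = 2 × 467 × tan(3°) = 48.9 km.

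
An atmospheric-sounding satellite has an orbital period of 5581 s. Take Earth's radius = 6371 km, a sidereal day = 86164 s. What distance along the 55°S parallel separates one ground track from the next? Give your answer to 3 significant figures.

Node shift per orbit = (5581.0/86164) × 360° = 23.32°.
Equatorial spacing = 23.32 × 111.2 km/° = 2593 km.
At 55° latitude, spacing = 2593 × cos(55°) = 1487 km.

1490 km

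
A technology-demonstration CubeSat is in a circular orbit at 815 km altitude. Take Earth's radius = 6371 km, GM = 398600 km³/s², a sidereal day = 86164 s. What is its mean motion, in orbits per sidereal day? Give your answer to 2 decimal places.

14.21

Semi-major axis a = 6371 + 815 = 7186 km. Period T = 2π√(a³/μ) = 2π√(7186³/398600) = 6062.4 s = 101.04 min.
Orbits per sidereal day = 86164 / 6062.4 = 14.213.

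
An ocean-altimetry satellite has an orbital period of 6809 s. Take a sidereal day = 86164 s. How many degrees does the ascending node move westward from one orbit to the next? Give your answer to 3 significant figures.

During one orbit Earth rotates (6809.0 / 86164) × 360° = 28.45°.

28.4°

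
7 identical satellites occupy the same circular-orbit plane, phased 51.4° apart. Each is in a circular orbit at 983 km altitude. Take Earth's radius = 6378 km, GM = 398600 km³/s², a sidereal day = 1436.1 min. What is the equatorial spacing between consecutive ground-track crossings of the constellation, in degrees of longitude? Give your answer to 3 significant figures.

3.75°

Semi-major axis a = 6378 + 983 = 7361 km. Period T = 2π√(a³/μ) = 2π√(7361³/398600) = 6285.2 s = 104.75 min.
Single-satellite node shift = (6285.2/86166) × 360° = 26.26°.
With 7 satellites evenly phased, successive equator crossings are 26.26/7 = 3.751° apart.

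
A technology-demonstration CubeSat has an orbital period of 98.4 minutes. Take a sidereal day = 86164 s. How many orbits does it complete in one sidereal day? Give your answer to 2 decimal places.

14.59

T = 98.4 min = 5904.0 s.
Orbits per sidereal day = 86164 / 5904.0 = 14.594.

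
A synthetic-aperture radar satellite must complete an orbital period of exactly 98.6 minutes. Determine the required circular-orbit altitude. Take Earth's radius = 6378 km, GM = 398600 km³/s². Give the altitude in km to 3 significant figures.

T = 98.6 min = 5916.0 s.
From T = 2π√(a³/μ): a = (μ T²/4π²)^(1/3) = (398600 × 5916.0² / 4π²)^(1/3) = 7070 km.
Altitude h = a − R = 7070 − 6378 = 692 km.

692 km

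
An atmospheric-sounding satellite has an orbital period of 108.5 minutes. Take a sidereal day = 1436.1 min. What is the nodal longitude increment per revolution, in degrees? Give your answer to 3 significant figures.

27.2°

T = 108.5 min = 6510.0 s.
During one orbit Earth rotates (6510.0 / 86166) × 360° = 27.20°.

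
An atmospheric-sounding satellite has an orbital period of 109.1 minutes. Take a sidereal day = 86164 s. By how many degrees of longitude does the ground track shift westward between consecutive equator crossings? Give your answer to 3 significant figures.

27.3°

T = 109.1 min = 6546.0 s.
During one orbit Earth rotates (6546.0 / 86164) × 360° = 27.35°.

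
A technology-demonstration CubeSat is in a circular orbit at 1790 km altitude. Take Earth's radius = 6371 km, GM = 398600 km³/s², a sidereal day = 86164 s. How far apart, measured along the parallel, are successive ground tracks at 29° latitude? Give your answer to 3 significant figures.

2980 km

Semi-major axis a = 6371 + 1790 = 8161 km. Period T = 2π√(a³/μ) = 2π√(8161³/398600) = 7337.1 s = 122.29 min.
Node shift per orbit = (7337.1/86164) × 360° = 30.66°.
Equatorial spacing = 30.66 × 111.2 km/° = 3409 km.
At 29° latitude, spacing = 3409 × cos(29°) = 2981 km.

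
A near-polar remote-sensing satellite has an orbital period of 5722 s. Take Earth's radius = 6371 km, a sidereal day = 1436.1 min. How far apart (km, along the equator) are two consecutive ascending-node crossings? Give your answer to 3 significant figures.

2660 km

During one orbit Earth rotates (5722.0 / 86166) × 360° = 23.91°.
At the equator that is 23.91° × (2π·6371/360) km/° = 23.91 × 111.2 = 2658 km.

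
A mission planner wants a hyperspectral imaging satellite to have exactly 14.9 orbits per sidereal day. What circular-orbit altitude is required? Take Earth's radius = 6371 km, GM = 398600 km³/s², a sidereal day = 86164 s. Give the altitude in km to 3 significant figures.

592 km

Required period T = 86164 / 14.9 = 5782.8 s.
From T = 2π√(a³/μ): a = (μ T²/4π²)^(1/3) = (398600 × 5782.8² / 4π²)^(1/3) = 6963 km.
Altitude h = a − R = 6963 − 6371 = 592 km.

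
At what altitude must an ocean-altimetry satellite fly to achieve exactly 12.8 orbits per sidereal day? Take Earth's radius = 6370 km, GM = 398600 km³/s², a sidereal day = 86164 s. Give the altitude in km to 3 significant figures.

1340 km

Required period T = 86164 / 12.8 = 6731.6 s.
From T = 2π√(a³/μ): a = (μ T²/4π²)^(1/3) = (398600 × 6731.6² / 4π²)^(1/3) = 7706 km.
Altitude h = a − R = 7706 − 6370 = 1336 km.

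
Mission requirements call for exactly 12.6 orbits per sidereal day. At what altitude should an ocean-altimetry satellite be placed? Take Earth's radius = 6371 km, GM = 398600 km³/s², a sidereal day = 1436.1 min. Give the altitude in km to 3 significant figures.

Required period T = 86166 / 12.6 = 6838.6 s.
From T = 2π√(a³/μ): a = (μ T²/4π²)^(1/3) = (398600 × 6838.6² / 4π²)^(1/3) = 7787 km.
Altitude h = a − R = 7787 − 6371 = 1416 km.

1420 km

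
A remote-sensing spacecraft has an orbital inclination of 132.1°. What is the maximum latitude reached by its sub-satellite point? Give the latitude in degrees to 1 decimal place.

47.9°

Retrograde orbit: the ground track reaches ±(180° − i) = ±(180 − 132.1) = ±47.9°.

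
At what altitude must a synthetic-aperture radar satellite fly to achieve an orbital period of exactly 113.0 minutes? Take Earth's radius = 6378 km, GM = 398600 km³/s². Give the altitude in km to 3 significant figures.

1360 km

T = 113.0 min = 6780.0 s.
From T = 2π√(a³/μ): a = (μ T²/4π²)^(1/3) = (398600 × 6780.0² / 4π²)^(1/3) = 7742 km.
Altitude h = a − R = 7742 − 6378 = 1364 km.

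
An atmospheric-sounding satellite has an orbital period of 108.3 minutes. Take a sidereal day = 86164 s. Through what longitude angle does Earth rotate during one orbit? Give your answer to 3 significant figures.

T = 108.3 min = 6498.0 s.
During one orbit Earth rotates (6498.0 / 86164) × 360° = 27.15°.

27.1°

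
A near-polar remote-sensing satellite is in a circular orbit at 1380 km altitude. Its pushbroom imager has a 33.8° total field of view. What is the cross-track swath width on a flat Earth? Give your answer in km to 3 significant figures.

839 km

Half-angle = 33.8°/2 = 16.9°.
Swath width ≈ 2h·tan(θ/2) = 2 × 1380 × tan(16.9°) = 838.6 km.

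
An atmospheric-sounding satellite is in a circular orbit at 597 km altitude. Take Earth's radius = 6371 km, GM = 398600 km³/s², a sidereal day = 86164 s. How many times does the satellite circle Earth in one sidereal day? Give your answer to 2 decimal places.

Semi-major axis a = 6371 + 597 = 6968 km. Period T = 2π√(a³/μ) = 2π√(6968³/398600) = 5788.6 s = 96.48 min.
Orbits per sidereal day = 86164 / 5788.6 = 14.885.

14.89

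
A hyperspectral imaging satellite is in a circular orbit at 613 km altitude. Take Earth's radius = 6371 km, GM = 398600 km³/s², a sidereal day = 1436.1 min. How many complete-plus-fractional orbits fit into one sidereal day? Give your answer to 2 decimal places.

14.83

Semi-major axis a = 6371 + 613 = 6984 km. Period T = 2π√(a³/μ) = 2π√(6984³/398600) = 5808.5 s = 96.81 min.
Orbits per sidereal day = 86166 / 5808.5 = 14.834.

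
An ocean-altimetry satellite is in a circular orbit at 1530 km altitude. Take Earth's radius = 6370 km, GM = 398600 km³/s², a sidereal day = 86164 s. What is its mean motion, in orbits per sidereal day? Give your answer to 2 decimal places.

Semi-major axis a = 6370 + 1530 = 7900 km. Period T = 2π√(a³/μ) = 2π√(7900³/398600) = 6988.0 s = 116.47 min.
Orbits per sidereal day = 86164 / 6988.0 = 12.330.

12.33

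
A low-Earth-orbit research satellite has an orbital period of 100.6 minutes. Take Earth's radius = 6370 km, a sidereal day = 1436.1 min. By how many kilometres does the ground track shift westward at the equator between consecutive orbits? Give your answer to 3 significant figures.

2800 km

T = 100.6 min = 6036.0 s.
During one orbit Earth rotates (6036.0 / 86166) × 360° = 25.22°.
At the equator that is 25.22° × (2π·6370/360) km/° = 25.22 × 111.2 = 2804 km.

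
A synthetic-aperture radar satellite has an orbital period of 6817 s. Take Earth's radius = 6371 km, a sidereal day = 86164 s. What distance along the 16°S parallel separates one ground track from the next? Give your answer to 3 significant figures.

Node shift per orbit = (6817.0/86164) × 360° = 28.48°.
Equatorial spacing = 28.48 × 111.2 km/° = 3167 km.
At 16° latitude, spacing = 3167 × cos(16°) = 3044 km.

3040 km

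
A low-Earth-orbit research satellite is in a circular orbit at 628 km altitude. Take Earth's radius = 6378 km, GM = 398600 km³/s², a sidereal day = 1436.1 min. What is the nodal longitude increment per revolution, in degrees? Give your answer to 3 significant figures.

24.4°

Semi-major axis a = 6378 + 628 = 7006 km. Period T = 2π√(a³/μ) = 2π√(7006³/398600) = 5836.0 s = 97.27 min.
During one orbit Earth rotates (5836.0 / 86166) × 360° = 24.38°.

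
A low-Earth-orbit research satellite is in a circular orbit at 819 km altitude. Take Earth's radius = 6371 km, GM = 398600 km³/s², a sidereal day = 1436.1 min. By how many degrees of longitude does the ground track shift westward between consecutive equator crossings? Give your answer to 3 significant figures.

25.3°

Semi-major axis a = 6371 + 819 = 7190 km. Period T = 2π√(a³/μ) = 2π√(7190³/398600) = 6067.4 s = 101.12 min.
During one orbit Earth rotates (6067.4 / 86166) × 360° = 25.35°.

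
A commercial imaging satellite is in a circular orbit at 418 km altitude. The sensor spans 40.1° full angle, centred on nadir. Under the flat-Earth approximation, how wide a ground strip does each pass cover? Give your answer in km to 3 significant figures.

305 km

Half-angle = 40.1°/2 = 20.05°.
Swath width ≈ 2h·tan(θ/2) = 2 × 418 × tan(20.05°) = 305.1 km.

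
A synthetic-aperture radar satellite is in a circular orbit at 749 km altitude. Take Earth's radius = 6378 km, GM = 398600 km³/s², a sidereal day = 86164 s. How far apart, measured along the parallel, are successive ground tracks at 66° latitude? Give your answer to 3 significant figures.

1130 km

Semi-major axis a = 6378 + 749 = 7127 km. Period T = 2π√(a³/μ) = 2π√(7127³/398600) = 5987.9 s = 99.80 min.
Node shift per orbit = (5987.9/86164) × 360° = 25.02°.
Equatorial spacing = 25.02 × 111.3 km/° = 2785 km.
At 66° latitude, spacing = 2785 × cos(66°) = 1133 km.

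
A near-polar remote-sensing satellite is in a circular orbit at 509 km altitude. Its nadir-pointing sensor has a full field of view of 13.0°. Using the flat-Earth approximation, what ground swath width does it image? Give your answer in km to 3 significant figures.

116 km

Half-angle = 13.0°/2 = 6.5°.
Swath width ≈ 2h·tan(θ/2) = 2 × 509 × tan(6.5°) = 116.0 km.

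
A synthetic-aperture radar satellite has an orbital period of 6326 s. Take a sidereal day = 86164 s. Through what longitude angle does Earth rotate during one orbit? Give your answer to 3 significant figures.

26.4°

During one orbit Earth rotates (6326.0 / 86164) × 360° = 26.43°.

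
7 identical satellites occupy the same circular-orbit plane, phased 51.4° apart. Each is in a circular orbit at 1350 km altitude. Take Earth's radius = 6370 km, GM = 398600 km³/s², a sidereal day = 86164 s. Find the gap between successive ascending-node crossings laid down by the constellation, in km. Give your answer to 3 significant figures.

448 km

Semi-major axis a = 6370 + 1350 = 7720 km. Period T = 2π√(a³/μ) = 2π√(7720³/398600) = 6750.5 s = 112.51 min.
Single-satellite node shift = (6750.5/86164) × 360° = 28.20°.
With 7 satellites evenly phased, successive equator crossings are 28.20/7 = 4.029° apart.
That is 4.029 × 111.2 = 448 km at the equator.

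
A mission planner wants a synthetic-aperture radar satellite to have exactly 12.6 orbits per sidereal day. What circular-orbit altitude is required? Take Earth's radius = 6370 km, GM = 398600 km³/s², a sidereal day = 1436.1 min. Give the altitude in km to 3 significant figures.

Required period T = 86166 / 12.6 = 6838.6 s.
From T = 2π√(a³/μ): a = (μ T²/4π²)^(1/3) = (398600 × 6838.6² / 4π²)^(1/3) = 7787 km.
Altitude h = a − R = 7787 − 6370 = 1417 km.

1420 km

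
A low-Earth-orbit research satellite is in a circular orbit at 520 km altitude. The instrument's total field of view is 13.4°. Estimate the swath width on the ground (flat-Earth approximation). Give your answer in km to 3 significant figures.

122 km

Half-angle = 13.4°/2 = 6.7°.
Swath width ≈ 2h·tan(θ/2) = 2 × 520 × tan(6.7°) = 122.2 km.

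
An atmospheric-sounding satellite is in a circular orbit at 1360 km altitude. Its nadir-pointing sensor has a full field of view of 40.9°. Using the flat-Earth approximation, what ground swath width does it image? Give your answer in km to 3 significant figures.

1010 km

Half-angle = 40.9°/2 = 20.45°.
Swath width ≈ 2h·tan(θ/2) = 2 × 1360 × tan(20.45°) = 1014.3 km.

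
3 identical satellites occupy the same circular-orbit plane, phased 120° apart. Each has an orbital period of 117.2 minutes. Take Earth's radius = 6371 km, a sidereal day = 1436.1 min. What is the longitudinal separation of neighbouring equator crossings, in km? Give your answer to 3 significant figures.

T = 117.2 min = 7032.0 s.
Single-satellite node shift = (7032.0/86166) × 360° = 29.38°.
With 3 satellites evenly phased, successive equator crossings are 29.38/3 = 9.793° apart.
That is 9.793 × 111.2 = 1089 km at the equator.

1090 km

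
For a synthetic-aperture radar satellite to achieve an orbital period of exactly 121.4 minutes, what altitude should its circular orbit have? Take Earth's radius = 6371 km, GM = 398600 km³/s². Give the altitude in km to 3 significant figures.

1750 km

T = 121.4 min = 7284.0 s.
From T = 2π√(a³/μ): a = (μ T²/4π²)^(1/3) = (398600 × 7284.0² / 4π²)^(1/3) = 8122 km.
Altitude h = a − R = 8122 − 6371 = 1751 km.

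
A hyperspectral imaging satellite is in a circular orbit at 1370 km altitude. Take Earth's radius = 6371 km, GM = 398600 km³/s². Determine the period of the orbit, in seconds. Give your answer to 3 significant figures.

6780 seconds

Semi-major axis a = 6371 + 1370 = 7741 km. Period T = 2π√(a³/μ) = 2π√(7741³/398600) = 6778.1 s = 112.97 min.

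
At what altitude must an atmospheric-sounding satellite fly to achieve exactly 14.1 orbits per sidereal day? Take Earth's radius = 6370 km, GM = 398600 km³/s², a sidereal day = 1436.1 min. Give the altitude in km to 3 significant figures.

854 km

Required period T = 86166 / 14.1 = 6111.1 s.
From T = 2π√(a³/μ): a = (μ T²/4π²)^(1/3) = (398600 × 6111.1² / 4π²)^(1/3) = 7224 km.
Altitude h = a − R = 7224 − 6370 = 854 km.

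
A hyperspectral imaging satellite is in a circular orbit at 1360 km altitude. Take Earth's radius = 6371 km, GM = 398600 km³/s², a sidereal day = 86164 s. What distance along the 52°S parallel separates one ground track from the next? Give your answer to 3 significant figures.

Semi-major axis a = 6371 + 1360 = 7731 km. Period T = 2π√(a³/μ) = 2π√(7731³/398600) = 6765.0 s = 112.75 min.
Node shift per orbit = (6765.0/86164) × 360° = 28.26°.
Equatorial spacing = 28.26 × 111.2 km/° = 3143 km.
At 52° latitude, spacing = 3143 × cos(52°) = 1935 km.

1930 km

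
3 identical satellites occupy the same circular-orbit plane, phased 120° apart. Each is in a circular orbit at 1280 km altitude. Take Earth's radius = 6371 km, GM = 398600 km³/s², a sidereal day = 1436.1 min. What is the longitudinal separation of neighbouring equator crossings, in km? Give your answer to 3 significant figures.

Semi-major axis a = 6371 + 1280 = 7651 km. Period T = 2π√(a³/μ) = 2π√(7651³/398600) = 6660.2 s = 111.00 min.
Single-satellite node shift = (6660.2/86166) × 360° = 27.83°.
With 3 satellites evenly phased, successive equator crossings are 27.83/3 = 9.275° apart.
That is 9.275 × 111.2 = 1031 km at the equator.

1030 km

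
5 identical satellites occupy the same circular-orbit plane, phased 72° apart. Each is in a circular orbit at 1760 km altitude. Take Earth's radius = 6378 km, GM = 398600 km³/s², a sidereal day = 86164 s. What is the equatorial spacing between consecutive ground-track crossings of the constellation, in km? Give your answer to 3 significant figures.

Semi-major axis a = 6378 + 1760 = 8138 km. Period T = 2π√(a³/μ) = 2π√(8138³/398600) = 7306.1 s = 121.77 min.
Single-satellite node shift = (7306.1/86164) × 360° = 30.53°.
With 5 satellites evenly phased, successive equator crossings are 30.53/5 = 6.105° apart.
That is 6.105 × 111.3 = 680 km at the equator.

680 km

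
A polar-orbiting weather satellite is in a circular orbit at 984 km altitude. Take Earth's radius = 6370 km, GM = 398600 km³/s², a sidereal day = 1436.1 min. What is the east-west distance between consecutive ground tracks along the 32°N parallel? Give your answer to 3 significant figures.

Semi-major axis a = 6370 + 984 = 7354 km. Period T = 2π√(a³/μ) = 2π√(7354³/398600) = 6276.2 s = 104.60 min.
Node shift per orbit = (6276.2/86166) × 360° = 26.22°.
Equatorial spacing = 26.22 × 111.2 km/° = 2915 km.
At 32° latitude, spacing = 2915 × cos(32°) = 2472 km.

2470 km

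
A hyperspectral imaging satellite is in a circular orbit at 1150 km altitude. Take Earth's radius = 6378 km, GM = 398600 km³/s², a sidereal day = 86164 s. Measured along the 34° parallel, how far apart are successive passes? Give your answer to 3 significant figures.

2510 km

Semi-major axis a = 6378 + 1150 = 7528 km. Period T = 2π√(a³/μ) = 2π√(7528³/398600) = 6500.3 s = 108.34 min.
Node shift per orbit = (6500.3/86164) × 360° = 27.16°.
Equatorial spacing = 27.16 × 111.3 km/° = 3023 km.
At 34° latitude, spacing = 3023 × cos(34°) = 2506 km.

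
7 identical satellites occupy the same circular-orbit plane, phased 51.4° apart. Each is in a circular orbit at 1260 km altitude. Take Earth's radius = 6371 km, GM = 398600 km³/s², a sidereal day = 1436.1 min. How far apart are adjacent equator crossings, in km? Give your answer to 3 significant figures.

Semi-major axis a = 6371 + 1260 = 7631 km. Period T = 2π√(a³/μ) = 2π√(7631³/398600) = 6634.1 s = 110.57 min.
Single-satellite node shift = (6634.1/86166) × 360° = 27.72°.
With 7 satellites evenly phased, successive equator crossings are 27.72/7 = 3.960° apart.
That is 3.960 × 111.2 = 440 km at the equator.

440 km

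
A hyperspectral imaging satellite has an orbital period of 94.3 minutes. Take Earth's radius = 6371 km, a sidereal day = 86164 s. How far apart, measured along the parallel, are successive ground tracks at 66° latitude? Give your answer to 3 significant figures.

T = 94.3 min = 5658.0 s.
Node shift per orbit = (5658.0/86164) × 360° = 23.64°.
Equatorial spacing = 23.64 × 111.2 km/° = 2629 km.
At 66° latitude, spacing = 2629 × cos(66°) = 1069 km.

1070 km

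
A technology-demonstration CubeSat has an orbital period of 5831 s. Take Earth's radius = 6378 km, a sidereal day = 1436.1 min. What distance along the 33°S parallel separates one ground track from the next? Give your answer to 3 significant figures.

Node shift per orbit = (5831.0/86166) × 360° = 24.36°.
Equatorial spacing = 24.36 × 111.3 km/° = 2712 km.
At 33° latitude, spacing = 2712 × cos(33°) = 2274 km.

2270 km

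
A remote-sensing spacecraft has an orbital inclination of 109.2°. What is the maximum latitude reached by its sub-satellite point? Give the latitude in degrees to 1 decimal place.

Retrograde orbit: the ground track reaches ±(180° − i) = ±(180 − 109.2) = ±70.8°.

70.8°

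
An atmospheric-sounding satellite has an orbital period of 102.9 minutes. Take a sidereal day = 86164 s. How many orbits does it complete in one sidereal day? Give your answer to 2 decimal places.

T = 102.9 min = 6174.0 s.
Orbits per sidereal day = 86164 / 6174.0 = 13.956.

13.96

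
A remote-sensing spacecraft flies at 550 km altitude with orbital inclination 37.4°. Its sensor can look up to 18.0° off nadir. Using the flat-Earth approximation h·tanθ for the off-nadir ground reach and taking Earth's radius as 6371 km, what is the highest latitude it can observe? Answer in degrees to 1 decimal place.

For a prograde orbit the ground track reaches latitude ±i = ±37.4°.
Sensor half-swath on the ground ≈ 550·tan(18.0°) = 179 km = 1.61° of latitude.
Maximum observable latitude ≈ 37.4 + 1.61 = 39.0°.

39.0°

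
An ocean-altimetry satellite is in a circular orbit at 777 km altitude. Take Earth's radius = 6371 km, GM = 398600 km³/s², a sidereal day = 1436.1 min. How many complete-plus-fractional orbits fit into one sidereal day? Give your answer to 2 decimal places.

Semi-major axis a = 6371 + 777 = 7148 km. Period T = 2π√(a³/μ) = 2π√(7148³/398600) = 6014.3 s = 100.24 min.
Orbits per sidereal day = 86166 / 6014.3 = 14.327.

14.33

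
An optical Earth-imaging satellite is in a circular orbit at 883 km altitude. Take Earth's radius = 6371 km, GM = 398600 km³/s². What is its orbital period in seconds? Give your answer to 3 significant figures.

Semi-major axis a = 6371 + 883 = 7254 km. Period T = 2π√(a³/μ) = 2π√(7254³/398600) = 6148.6 s = 102.48 min.

6150 seconds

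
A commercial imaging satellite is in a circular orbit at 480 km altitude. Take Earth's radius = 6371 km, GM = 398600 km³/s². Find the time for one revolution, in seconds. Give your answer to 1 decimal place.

Semi-major axis a = 6371 + 480 = 6851 km. Period T = 2π√(a³/μ) = 2π√(6851³/398600) = 5643.4 s = 94.06 min.

5643.4 seconds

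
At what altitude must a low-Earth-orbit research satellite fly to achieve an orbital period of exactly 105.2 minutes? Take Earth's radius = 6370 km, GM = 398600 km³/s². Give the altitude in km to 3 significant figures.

T = 105.2 min = 6312.0 s.
From T = 2π√(a³/μ): a = (μ T²/4π²)^(1/3) = (398600 × 6312.0² / 4π²)^(1/3) = 7382 km.
Altitude h = a − R = 7382 − 6370 = 1012 km.

1010 km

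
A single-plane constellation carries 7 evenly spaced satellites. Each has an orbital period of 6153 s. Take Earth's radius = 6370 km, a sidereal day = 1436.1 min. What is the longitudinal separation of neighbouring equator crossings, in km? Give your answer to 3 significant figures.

Single-satellite node shift = (6153.0/86166) × 360° = 25.71°.
With 7 satellites evenly phased, successive equator crossings are 25.71/7 = 3.672° apart.
That is 3.672 × 111.2 = 408 km at the equator.

408 km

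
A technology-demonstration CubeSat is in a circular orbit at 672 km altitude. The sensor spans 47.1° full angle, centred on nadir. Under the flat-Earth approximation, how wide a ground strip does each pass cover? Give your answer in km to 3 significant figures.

586 km

Half-angle = 47.1°/2 = 23.55°.
Swath width ≈ 2h·tan(θ/2) = 2 × 672 × tan(23.55°) = 585.8 km.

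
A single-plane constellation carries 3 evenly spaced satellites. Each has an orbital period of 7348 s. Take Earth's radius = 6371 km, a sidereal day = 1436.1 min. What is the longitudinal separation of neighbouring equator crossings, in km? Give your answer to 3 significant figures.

1140 km

Single-satellite node shift = (7348.0/86166) × 360° = 30.70°.
With 3 satellites evenly phased, successive equator crossings are 30.70/3 = 10.233° apart.
That is 10.233 × 111.2 = 1138 km at the equator.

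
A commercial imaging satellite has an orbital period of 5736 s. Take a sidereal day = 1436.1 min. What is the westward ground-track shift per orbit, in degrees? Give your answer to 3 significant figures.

24.0°

During one orbit Earth rotates (5736.0 / 86166) × 360° = 23.96°.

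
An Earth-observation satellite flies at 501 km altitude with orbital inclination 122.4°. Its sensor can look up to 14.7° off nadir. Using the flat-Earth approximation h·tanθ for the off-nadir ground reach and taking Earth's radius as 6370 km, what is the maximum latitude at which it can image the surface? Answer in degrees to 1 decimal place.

Retrograde orbit: the ground track reaches ±(180° − i) = ±(180 − 122.4) = ±57.6°.
Sensor half-swath on the ground ≈ 501·tan(14.7°) = 131 km = 1.18° of latitude.
Maximum observable latitude ≈ 57.6 + 1.18 = 58.8°.

58.8°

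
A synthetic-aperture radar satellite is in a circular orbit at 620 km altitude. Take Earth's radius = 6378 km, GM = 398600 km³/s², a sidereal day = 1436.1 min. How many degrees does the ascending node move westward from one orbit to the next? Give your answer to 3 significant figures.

Semi-major axis a = 6378 + 620 = 6998 km. Period T = 2π√(a³/μ) = 2π√(6998³/398600) = 5826.0 s = 97.10 min.
During one orbit Earth rotates (5826.0 / 86166) × 360° = 24.34°.

24.3°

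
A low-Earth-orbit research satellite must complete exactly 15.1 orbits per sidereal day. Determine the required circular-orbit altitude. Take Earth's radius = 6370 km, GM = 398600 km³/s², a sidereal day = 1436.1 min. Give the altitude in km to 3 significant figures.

Required period T = 86166 / 15.1 = 5706.4 s.
From T = 2π√(a³/μ): a = (μ T²/4π²)^(1/3) = (398600 × 5706.4² / 4π²)^(1/3) = 6902 km.
Altitude h = a − R = 6902 − 6370 = 532 km.

532 km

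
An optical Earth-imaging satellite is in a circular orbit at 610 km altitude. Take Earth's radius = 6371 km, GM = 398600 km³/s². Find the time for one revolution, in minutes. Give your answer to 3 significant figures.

96.7 min

Semi-major axis a = 6371 + 610 = 6981 km. Period T = 2π√(a³/μ) = 2π√(6981³/398600) = 5804.8 s = 96.75 min.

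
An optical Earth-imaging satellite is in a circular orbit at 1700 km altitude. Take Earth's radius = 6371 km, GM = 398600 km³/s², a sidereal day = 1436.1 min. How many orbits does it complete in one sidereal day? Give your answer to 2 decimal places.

Semi-major axis a = 6371 + 1700 = 8071 km. Period T = 2π√(a³/μ) = 2π√(8071³/398600) = 7216.1 s = 120.27 min.
Orbits per sidereal day = 86166 / 7216.1 = 11.941.

11.94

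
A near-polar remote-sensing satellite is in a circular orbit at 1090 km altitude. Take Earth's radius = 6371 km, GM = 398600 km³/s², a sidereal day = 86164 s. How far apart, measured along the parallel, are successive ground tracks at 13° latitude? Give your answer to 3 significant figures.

Semi-major axis a = 6371 + 1090 = 7461 km. Period T = 2π√(a³/μ) = 2π√(7461³/398600) = 6413.7 s = 106.89 min.
Node shift per orbit = (6413.7/86164) × 360° = 26.80°.
Equatorial spacing = 26.80 × 111.2 km/° = 2980 km.
At 13° latitude, spacing = 2980 × cos(13°) = 2903 km.

2900 km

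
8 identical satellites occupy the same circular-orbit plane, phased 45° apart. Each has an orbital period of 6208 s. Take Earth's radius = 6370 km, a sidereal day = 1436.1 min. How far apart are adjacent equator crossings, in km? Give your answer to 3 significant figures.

360 km

Single-satellite node shift = (6208.0/86166) × 360° = 25.94°.
With 8 satellites evenly phased, successive equator crossings are 25.94/8 = 3.242° apart.
That is 3.242 × 111.2 = 360 km at the equator.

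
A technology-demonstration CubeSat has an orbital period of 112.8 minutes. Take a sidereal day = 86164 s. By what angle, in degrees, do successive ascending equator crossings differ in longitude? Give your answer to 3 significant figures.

28.3°

T = 112.8 min = 6768.0 s.
During one orbit Earth rotates (6768.0 / 86164) × 360° = 28.28°.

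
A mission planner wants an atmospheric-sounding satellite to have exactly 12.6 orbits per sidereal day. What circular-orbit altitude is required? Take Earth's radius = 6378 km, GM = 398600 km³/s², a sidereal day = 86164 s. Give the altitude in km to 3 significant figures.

1410 km

Required period T = 86164 / 12.6 = 6838.4 s.
From T = 2π√(a³/μ): a = (μ T²/4π²)^(1/3) = (398600 × 6838.4² / 4π²)^(1/3) = 7787 km.
Altitude h = a − R = 7787 − 6378 = 1409 km.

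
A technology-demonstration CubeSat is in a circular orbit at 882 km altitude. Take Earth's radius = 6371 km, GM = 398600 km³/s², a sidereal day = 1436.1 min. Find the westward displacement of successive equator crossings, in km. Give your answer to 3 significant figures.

Semi-major axis a = 6371 + 882 = 7253 km. Period T = 2π√(a³/μ) = 2π√(7253³/398600) = 6147.3 s = 102.46 min.
During one orbit Earth rotates (6147.3 / 86166) × 360° = 25.68°.
At the equator that is 25.68° × (2π·6371/360) km/° = 25.68 × 111.2 = 2856 km.

2860 km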